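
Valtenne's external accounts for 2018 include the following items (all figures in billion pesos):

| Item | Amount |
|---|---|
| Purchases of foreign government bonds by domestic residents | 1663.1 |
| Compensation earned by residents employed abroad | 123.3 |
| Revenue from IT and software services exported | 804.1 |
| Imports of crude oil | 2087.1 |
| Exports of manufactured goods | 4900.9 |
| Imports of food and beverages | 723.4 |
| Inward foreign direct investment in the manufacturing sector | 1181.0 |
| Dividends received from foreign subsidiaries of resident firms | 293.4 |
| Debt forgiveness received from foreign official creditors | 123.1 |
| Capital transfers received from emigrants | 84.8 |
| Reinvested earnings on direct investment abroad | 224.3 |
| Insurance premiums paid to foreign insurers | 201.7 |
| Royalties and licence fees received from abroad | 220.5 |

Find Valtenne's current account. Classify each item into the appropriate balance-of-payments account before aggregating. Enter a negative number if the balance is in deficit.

3554.3

Goods: -2087.1 + 4900.9 - 723.4 = 2090.4
Services: -201.7 + 804.1 + 220.5 = 822.9
Primary income: 123.3 + 293.4 + 224.3 = 641.0
Current account = 2090.4 + 822.9 + 641.0 = 3554.3
(Excluded from the current account — financial account: purchases of foreign government bonds by domestic residents 1663.1, inward foreign direct investment in the manufacturing sector 1181.0; capital account: debt forgiveness received from foreign official creditors 123.1, capital transfers received from emigrants 84.8.)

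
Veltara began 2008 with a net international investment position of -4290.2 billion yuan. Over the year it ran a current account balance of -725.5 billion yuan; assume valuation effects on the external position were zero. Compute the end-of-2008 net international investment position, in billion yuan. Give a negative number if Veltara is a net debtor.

With no valuation effects, change in NIIP = current account = -725.5
End-of-year NIIP = -4290.2 + (-725.5) = -5015.7

-5015.7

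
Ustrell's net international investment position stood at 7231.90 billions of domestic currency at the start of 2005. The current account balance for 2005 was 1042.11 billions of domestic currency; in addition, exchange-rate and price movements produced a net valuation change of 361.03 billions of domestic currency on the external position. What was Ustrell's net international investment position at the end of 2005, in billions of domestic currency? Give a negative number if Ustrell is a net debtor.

Change in NIIP = current account + net valuation change = 1042.11 + 361.03 = 1403.14
End-of-year NIIP = 7231.90 + 1403.14 = 8635.04

8635.04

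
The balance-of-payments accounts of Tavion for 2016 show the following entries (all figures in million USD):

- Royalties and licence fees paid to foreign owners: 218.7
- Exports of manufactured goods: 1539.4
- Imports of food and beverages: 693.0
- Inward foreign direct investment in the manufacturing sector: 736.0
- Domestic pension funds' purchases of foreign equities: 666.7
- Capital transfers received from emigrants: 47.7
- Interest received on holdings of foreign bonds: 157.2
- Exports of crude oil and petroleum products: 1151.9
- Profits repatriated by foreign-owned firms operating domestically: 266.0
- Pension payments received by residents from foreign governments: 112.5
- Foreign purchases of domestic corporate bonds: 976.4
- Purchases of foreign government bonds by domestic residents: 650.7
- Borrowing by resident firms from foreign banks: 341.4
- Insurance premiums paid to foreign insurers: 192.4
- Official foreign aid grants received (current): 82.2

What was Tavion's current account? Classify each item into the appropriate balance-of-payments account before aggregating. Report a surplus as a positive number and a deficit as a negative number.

1673.1

Goods: -693.0 + 1539.4 + 1151.9 = 1998.3
Services: -192.4 - 218.7 = -411.1
Primary income: 157.2 - 266.0 = -108.8
Secondary income: 112.5 + 82.2 = 194.7
Current account = 1998.3 + (-411.1) + (-108.8) + 194.7 = 1673.1
(Excluded from the current account — financial account: inward foreign direct investment in the manufacturing sector 736.0, domestic pension funds' purchases of foreign equities 666.7, foreign purchases of domestic corporate bonds 976.4, purchases of foreign government bonds by domestic residents 650.7, borrowing by resident firms from foreign banks 341.4; capital account: capital transfers received from emigrants 47.7.)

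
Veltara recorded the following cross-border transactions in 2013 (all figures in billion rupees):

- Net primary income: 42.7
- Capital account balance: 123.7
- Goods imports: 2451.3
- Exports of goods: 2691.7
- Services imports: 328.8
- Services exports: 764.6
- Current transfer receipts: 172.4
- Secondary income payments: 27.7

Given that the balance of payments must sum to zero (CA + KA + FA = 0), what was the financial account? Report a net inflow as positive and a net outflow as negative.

-987.3

Goods balance = 2691.7 - 2451.3 = 240.4
Services balance = 764.6 - 328.8 = 435.8
Trade balance (goods + services) = 240.4 + 435.8 = 676.2
Net primary income = 42.7
Net secondary income = 172.4 - 27.7 = 144.7
Current account = 676.2 + 42.7 + 144.7 = 863.6
Financial account = -(863.6 + 123.7) = -987.3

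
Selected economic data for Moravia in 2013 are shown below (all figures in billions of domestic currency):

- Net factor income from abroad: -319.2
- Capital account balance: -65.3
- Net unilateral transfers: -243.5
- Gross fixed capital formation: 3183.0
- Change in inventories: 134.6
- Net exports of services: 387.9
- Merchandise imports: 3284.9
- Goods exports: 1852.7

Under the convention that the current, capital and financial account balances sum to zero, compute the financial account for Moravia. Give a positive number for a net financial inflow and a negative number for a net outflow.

Goods balance = 1852.7 - 3284.9 = -1432.2
Services balance = 387.9
Trade balance (goods + services) = -1432.2 + 387.9 = -1044.3
Net primary income = -319.2
Net secondary income = -243.5
Current account = -1044.3 + (-319.2) + (-243.5) = -1607.0
Financial account = -(-1607.0 + (-65.3)) = 1672.3

1672.3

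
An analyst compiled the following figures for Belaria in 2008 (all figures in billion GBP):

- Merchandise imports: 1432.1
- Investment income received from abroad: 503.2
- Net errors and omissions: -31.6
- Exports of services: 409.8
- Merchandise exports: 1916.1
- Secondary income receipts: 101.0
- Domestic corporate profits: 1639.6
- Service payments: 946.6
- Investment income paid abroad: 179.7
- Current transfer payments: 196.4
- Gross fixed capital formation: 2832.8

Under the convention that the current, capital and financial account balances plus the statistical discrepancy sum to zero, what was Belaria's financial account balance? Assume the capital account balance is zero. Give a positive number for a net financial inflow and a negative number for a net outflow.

Goods balance = 1916.1 - 1432.1 = 484.0
Services balance = 409.8 - 946.6 = -536.8
Trade balance (goods + services) = 484.0 + (-536.8) = -52.8
Net primary income = 503.2 - 179.7 = 323.5
Net secondary income = 101.0 - 196.4 = -95.4
Current account = -52.8 + 323.5 + (-95.4) = 175.3
Financial account = -(175.3 + (-31.6)) = -143.7

-143.7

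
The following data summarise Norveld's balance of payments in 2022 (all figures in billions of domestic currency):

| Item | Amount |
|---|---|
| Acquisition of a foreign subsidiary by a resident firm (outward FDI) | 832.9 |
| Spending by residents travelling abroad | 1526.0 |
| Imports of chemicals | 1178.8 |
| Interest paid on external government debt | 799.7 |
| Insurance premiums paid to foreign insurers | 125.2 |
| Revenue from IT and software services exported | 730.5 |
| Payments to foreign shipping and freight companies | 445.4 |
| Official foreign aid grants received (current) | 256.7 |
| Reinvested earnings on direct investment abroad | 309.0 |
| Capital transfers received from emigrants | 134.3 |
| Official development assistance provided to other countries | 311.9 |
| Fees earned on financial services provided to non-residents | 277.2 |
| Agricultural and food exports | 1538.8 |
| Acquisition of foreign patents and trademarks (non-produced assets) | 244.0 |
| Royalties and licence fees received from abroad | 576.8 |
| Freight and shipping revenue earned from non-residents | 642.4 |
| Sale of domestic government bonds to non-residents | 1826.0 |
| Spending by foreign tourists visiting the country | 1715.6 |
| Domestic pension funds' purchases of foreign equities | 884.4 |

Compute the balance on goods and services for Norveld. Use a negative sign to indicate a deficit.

Goods: 1538.8 - 1178.8 = 360.0
Services: 642.4 - 125.2 + 1715.6 - 1526.0 - 445.4 + 730.5 + 576.8 + 277.2 = 1845.9
Trade balance = 360.0 + 1845.9 = 2205.9
(Excluded from the trade balance — financial account: acquisition of a foreign subsidiary by a resident firm (outward FDI) 832.9, sale of domestic government bonds to non-residents 1826.0, domestic pension funds' purchases of foreign equities 884.4; primary income: interest paid on external government debt 799.7, reinvested earnings on direct investment abroad 309.0; secondary income: official foreign aid grants received (current) 256.7, official development assistance provided to other countries 311.9; capital account: capital transfers received from emigrants 134.3, acquisition of foreign patents and trademarks (non-produced assets) 244.0.)

2205.9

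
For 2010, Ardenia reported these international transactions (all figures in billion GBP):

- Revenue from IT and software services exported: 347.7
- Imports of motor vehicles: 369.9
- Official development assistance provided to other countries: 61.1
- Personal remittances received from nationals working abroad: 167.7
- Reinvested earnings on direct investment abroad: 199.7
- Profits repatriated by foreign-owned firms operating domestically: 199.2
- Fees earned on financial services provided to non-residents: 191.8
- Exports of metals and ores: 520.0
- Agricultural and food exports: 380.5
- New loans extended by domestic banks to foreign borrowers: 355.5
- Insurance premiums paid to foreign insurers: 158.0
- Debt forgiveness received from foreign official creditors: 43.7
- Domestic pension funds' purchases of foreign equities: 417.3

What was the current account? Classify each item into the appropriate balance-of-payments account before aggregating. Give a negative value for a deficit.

Goods: 380.5 - 369.9 + 520.0 = 530.6
Services: -158.0 + 347.7 + 191.8 = 381.5
Primary income: -199.2 + 199.7 = 0.5
Secondary income: -61.1 + 167.7 = 106.6
Current account = 530.6 + 381.5 + 0.5 + 106.6 = 1019.2
(Excluded from the current account — financial account: new loans extended by domestic banks to foreign borrowers 355.5, domestic pension funds' purchases of foreign equities 417.3; capital account: debt forgiveness received from foreign official creditors 43.7.)

1019.2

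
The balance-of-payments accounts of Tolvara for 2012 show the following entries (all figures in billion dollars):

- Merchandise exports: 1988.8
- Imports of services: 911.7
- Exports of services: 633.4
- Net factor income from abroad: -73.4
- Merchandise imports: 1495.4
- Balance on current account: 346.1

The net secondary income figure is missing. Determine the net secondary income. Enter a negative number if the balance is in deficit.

204.4

Current account = goods balance + services balance + net primary income + net secondary income
Sum of the known components = 141.7
Net secondary income = CA - (known components) = 346.1 - 141.7 = 204.4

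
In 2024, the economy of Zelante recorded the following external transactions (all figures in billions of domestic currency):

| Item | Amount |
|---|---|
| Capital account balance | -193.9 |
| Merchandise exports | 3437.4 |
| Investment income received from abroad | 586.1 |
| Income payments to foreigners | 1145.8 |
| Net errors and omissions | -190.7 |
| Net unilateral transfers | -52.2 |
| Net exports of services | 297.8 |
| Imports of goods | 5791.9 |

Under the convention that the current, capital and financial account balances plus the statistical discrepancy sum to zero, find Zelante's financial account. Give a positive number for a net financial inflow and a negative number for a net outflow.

Goods balance = 3437.4 - 5791.9 = -2354.5
Services balance = 297.8
Trade balance (goods + services) = -2354.5 + 297.8 = -2056.7
Net primary income = 586.1 - 1145.8 = -559.7
Net secondary income = -52.2
Current account = -2056.7 + (-559.7) + (-52.2) = -2668.6
Financial account = -(-2668.6 + (-193.9) + (-190.7)) = 3053.2

3053.2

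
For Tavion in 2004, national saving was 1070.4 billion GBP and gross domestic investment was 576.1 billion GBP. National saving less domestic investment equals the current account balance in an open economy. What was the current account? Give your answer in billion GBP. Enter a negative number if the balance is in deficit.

494.3

S - I = CA (net lending to the rest of the world).
CA = S - I = 1070.4 - 576.1 = 494.3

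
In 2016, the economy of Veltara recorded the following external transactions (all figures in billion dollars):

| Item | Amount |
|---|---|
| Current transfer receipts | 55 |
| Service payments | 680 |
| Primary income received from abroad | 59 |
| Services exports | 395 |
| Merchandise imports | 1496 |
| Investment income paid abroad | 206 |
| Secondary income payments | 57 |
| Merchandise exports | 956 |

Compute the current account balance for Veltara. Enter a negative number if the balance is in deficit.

Goods balance = 956 - 1496 = -540
Services balance = 395 - 680 = -285
Trade balance (goods + services) = -540 + (-285) = -825
Net primary income = 59 - 206 = -147
Net secondary income = 55 - 57 = -2
Current account = -825 + (-147) + (-2) = -974

-974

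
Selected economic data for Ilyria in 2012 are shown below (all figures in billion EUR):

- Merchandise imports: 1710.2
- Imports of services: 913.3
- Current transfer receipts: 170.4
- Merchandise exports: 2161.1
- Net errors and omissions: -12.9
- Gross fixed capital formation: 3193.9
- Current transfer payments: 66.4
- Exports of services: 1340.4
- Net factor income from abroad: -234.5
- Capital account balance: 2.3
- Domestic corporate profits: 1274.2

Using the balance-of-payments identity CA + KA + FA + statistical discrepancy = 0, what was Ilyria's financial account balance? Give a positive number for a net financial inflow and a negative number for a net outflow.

Goods balance = 2161.1 - 1710.2 = 450.9
Services balance = 1340.4 - 913.3 = 427.1
Trade balance (goods + services) = 450.9 + 427.1 = 878.0
Net primary income = -234.5
Net secondary income = 170.4 - 66.4 = 104.0
Current account = 878.0 + (-234.5) + 104.0 = 747.5
Financial account = -(747.5 + 2.3 + (-12.9)) = -736.9

-736.9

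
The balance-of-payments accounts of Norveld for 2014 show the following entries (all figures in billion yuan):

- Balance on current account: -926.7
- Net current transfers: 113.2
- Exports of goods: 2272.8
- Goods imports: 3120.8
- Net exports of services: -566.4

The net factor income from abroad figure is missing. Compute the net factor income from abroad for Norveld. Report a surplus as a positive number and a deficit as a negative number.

Current account = goods balance + services balance + net primary income + net secondary income
Sum of the known components = -1301.2
Net factor income from abroad = CA - (known components) = -926.7 - (-1301.2) = 374.5

374.5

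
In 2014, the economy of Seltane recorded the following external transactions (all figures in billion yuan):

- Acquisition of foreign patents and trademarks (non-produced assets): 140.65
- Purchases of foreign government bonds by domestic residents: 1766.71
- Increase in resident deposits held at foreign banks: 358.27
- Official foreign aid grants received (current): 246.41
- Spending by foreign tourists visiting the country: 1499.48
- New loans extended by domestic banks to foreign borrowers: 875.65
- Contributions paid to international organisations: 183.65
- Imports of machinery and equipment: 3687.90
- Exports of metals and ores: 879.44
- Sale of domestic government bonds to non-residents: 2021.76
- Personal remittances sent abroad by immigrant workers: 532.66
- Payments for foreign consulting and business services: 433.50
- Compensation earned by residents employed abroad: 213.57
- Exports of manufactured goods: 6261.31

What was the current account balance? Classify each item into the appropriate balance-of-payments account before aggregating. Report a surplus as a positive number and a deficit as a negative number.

4262.50

Goods: 6261.31 + 879.44 - 3687.90 = 3452.85
Services: 1499.48 - 433.50 = 1065.98
Primary income: 213.57
Secondary income: -183.65 + 246.41 - 532.66 = -469.90
Current account = 3452.85 + 1065.98 + 213.57 + (-469.90) = 4262.50
(Excluded from the current account — capital account: acquisition of foreign patents and trademarks (non-produced assets) 140.65; financial account: purchases of foreign government bonds by domestic residents 1766.71, increase in resident deposits held at foreign banks 358.27, new loans extended by domestic banks to foreign borrowers 875.65, sale of domestic government bonds to non-residents 2021.76.)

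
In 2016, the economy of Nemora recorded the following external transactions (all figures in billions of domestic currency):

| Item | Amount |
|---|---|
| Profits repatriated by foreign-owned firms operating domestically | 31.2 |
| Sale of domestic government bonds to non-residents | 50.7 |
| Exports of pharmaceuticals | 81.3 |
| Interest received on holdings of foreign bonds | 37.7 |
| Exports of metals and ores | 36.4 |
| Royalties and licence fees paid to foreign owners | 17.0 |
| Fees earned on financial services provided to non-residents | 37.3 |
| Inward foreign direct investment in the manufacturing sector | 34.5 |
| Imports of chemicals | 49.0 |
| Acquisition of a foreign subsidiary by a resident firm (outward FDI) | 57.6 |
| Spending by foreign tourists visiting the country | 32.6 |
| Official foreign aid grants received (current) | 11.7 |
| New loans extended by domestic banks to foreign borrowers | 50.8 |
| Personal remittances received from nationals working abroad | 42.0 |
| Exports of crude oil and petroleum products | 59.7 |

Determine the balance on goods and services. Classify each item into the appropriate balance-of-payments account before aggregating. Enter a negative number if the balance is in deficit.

181.3

Goods: 59.7 - 49.0 + 81.3 + 36.4 = 128.4
Services: 37.3 + 32.6 - 17.0 = 52.9
Trade balance = 128.4 + 52.9 = 181.3
(Excluded from the trade balance — primary income: profits repatriated by foreign-owned firms operating domestically 31.2, interest received on holdings of foreign bonds 37.7; financial account: sale of domestic government bonds to non-residents 50.7, inward foreign direct investment in the manufacturing sector 34.5, acquisition of a foreign subsidiary by a resident firm (outward FDI) 57.6, new loans extended by domestic banks to foreign borrowers 50.8; secondary income: official foreign aid grants received (current) 11.7, personal remittances received from nationals working abroad 42.0.)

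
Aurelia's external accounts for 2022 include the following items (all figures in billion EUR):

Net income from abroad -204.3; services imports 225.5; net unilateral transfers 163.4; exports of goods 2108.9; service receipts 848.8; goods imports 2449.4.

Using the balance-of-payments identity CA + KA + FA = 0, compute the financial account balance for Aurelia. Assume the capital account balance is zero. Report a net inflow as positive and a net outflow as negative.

Goods balance = 2108.9 - 2449.4 = -340.5
Services balance = 848.8 - 225.5 = 623.3
Trade balance (goods + services) = -340.5 + 623.3 = 282.8
Net primary income = -204.3
Net secondary income = 163.4
Current account = 282.8 + (-204.3) + 163.4 = 241.9
Financial account = -(241.9) = -241.9

-241.9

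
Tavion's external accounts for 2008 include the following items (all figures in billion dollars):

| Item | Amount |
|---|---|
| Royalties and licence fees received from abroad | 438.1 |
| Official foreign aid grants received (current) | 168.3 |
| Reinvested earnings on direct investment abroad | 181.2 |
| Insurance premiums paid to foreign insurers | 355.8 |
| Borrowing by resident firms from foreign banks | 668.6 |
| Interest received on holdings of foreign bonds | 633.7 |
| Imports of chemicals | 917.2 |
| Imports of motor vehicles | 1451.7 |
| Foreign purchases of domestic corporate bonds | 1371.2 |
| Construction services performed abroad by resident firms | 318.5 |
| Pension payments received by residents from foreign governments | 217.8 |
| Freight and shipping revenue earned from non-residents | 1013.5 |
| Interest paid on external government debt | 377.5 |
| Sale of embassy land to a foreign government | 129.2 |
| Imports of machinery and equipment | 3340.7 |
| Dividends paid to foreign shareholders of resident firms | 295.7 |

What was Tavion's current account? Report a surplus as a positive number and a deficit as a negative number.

Goods: -3340.7 - 1451.7 - 917.2 = -5709.6
Services: 1013.5 - 355.8 + 438.1 + 318.5 = 1414.3
Primary income: -377.5 - 295.7 + 181.2 + 633.7 = 141.7
Secondary income: 168.3 + 217.8 = 386.1
Current account = (-5709.6) + 1414.3 + 141.7 + 386.1 = -3767.5
(Excluded from the current account — financial account: borrowing by resident firms from foreign banks 668.6, foreign purchases of domestic corporate bonds 1371.2; capital account: sale of embassy land to a foreign government 129.2.)

-3767.5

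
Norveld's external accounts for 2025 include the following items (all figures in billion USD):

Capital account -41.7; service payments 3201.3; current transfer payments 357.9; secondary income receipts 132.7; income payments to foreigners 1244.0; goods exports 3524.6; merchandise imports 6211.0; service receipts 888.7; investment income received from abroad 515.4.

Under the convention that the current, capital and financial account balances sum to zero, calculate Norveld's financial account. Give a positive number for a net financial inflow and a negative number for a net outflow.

5994.5

Goods balance = 3524.6 - 6211.0 = -2686.4
Services balance = 888.7 - 3201.3 = -2312.6
Trade balance (goods + services) = -2686.4 + (-2312.6) = -4999.0
Net primary income = 515.4 - 1244.0 = -728.6
Net secondary income = 132.7 - 357.9 = -225.2
Current account = -4999.0 + (-728.6) + (-225.2) = -5952.8
Financial account = -(-5952.8 + (-41.7)) = 5994.5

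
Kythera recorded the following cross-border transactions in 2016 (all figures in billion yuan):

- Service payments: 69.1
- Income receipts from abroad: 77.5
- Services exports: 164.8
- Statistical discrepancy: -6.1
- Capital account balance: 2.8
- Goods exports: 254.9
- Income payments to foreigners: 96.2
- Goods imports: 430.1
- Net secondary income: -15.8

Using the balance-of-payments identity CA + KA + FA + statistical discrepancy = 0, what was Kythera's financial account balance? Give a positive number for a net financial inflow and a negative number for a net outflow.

Goods balance = 254.9 - 430.1 = -175.2
Services balance = 164.8 - 69.1 = 95.7
Trade balance (goods + services) = -175.2 + 95.7 = -79.5
Net primary income = 77.5 - 96.2 = -18.7
Net secondary income = -15.8
Current account = -79.5 + (-18.7) + (-15.8) = -114.0
Financial account = -(-114.0 + 2.8 + (-6.1)) = 117.3

117.3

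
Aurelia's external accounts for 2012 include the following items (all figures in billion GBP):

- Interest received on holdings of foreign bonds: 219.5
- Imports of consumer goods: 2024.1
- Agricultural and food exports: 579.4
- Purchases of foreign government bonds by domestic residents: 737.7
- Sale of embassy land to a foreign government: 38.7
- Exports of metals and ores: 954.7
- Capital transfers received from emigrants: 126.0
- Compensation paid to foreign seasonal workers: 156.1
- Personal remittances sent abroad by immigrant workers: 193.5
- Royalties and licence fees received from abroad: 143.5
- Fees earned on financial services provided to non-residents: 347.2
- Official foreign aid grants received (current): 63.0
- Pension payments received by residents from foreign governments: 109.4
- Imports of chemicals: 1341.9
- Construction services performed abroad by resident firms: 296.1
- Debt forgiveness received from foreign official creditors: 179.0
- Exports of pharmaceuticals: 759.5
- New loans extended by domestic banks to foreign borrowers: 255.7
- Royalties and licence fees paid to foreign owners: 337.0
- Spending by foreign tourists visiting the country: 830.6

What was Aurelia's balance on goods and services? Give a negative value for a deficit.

Goods: 759.5 - 2024.1 - 1341.9 + 579.4 + 954.7 = -1072.4
Services: 296.1 + 830.6 + 143.5 + 347.2 - 337.0 = 1280.4
Trade balance = -1072.4 + 1280.4 = 208.0
(Excluded from the trade balance — primary income: interest received on holdings of foreign bonds 219.5, compensation paid to foreign seasonal workers 156.1; financial account: purchases of foreign government bonds by domestic residents 737.7, new loans extended by domestic banks to foreign borrowers 255.7; capital account: sale of embassy land to a foreign government 38.7, capital transfers received from emigrants 126.0, debt forgiveness received from foreign official creditors 179.0; secondary income: personal remittances sent abroad by immigrant workers 193.5, official foreign aid grants received (current) 63.0, pension payments received by residents from foreign governments 109.4.)

208.0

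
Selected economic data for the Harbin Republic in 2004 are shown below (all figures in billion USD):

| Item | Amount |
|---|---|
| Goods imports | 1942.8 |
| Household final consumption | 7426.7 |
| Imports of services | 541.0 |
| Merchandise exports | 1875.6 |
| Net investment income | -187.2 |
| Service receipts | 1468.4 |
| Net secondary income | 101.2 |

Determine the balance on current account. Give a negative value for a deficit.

774.2

Goods balance = 1875.6 - 1942.8 = -67.2
Services balance = 1468.4 - 541.0 = 927.4
Trade balance (goods + services) = -67.2 + 927.4 = 860.2
Net primary income = -187.2
Net secondary income = 101.2
Current account = 860.2 + (-187.2) + 101.2 = 774.2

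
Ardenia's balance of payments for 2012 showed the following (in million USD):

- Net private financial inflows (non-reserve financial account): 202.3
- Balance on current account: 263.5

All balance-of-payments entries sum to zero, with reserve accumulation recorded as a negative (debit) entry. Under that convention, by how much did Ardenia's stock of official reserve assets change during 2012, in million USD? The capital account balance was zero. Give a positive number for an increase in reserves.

Official reserve transactions balance = -(263.5 + 202.3) = -465.8
An accumulation of reserves is recorded as a debit (negative entry), so the change in the stock of reserves is the negative of that balance.
Change in official reserves = -(-465.8) = 465.8

465.8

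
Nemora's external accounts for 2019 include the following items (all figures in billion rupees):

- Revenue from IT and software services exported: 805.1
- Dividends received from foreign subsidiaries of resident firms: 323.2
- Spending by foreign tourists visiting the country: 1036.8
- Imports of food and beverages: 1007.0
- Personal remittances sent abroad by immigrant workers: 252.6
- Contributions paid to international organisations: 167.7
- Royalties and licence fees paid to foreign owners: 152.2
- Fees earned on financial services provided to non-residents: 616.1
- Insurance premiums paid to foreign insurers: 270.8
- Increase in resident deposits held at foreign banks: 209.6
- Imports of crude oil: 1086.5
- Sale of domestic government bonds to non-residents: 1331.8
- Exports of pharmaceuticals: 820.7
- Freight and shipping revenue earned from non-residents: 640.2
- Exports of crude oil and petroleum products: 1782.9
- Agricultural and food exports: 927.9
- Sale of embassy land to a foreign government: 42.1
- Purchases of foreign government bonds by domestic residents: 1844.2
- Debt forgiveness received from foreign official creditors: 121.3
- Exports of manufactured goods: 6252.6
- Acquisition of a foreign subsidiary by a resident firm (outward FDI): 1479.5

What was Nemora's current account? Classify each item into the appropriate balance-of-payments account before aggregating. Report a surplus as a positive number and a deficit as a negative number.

10268.7

Goods: 1782.9 + 820.7 + 927.9 + 6252.6 - 1086.5 - 1007.0 = 7690.6
Services: -270.8 + 616.1 + 1036.8 + 805.1 - 152.2 + 640.2 = 2675.2
Primary income: 323.2
Secondary income: -252.6 - 167.7 = -420.3
Current account = 7690.6 + 2675.2 + 323.2 + (-420.3) = 10268.7
(Excluded from the current account — financial account: increase in resident deposits held at foreign banks 209.6, sale of domestic government bonds to non-residents 1331.8, purchases of foreign government bonds by domestic residents 1844.2, acquisition of a foreign subsidiary by a resident firm (outward FDI) 1479.5; capital account: sale of embassy land to a foreign government 42.1, debt forgiveness received from foreign official creditors 121.3.)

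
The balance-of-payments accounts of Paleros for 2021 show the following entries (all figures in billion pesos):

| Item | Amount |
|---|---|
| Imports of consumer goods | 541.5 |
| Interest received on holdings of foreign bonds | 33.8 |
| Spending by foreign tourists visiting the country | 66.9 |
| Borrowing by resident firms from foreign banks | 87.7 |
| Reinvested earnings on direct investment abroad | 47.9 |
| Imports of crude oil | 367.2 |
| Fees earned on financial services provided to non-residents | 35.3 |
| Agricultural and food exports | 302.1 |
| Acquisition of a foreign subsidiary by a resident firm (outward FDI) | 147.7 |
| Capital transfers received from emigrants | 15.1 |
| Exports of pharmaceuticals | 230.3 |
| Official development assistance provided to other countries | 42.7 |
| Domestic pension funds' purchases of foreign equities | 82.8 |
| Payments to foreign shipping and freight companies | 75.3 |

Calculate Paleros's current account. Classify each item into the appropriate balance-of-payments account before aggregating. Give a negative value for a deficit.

Goods: 230.3 + 302.1 - 367.2 - 541.5 = -376.3
Services: -75.3 + 35.3 + 66.9 = 26.9
Primary income: 47.9 + 33.8 = 81.7
Secondary income: -42.7
Current account = (-376.3) + 26.9 + 81.7 + (-42.7) = -310.4
(Excluded from the current account — financial account: borrowing by resident firms from foreign banks 87.7, acquisition of a foreign subsidiary by a resident firm (outward FDI) 147.7, domestic pension funds' purchases of foreign equities 82.8; capital account: capital transfers received from emigrants 15.1.)

-310.4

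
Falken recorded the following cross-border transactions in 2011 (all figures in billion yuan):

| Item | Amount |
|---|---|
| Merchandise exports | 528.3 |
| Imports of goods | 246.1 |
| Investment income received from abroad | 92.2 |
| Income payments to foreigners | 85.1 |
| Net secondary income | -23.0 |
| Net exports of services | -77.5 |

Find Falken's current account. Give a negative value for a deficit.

Goods balance = 528.3 - 246.1 = 282.2
Services balance = -77.5
Trade balance (goods + services) = 282.2 + (-77.5) = 204.7
Net primary income = 92.2 - 85.1 = 7.1
Net secondary income = -23.0
Current account = 204.7 + 7.1 + (-23.0) = 188.8

188.8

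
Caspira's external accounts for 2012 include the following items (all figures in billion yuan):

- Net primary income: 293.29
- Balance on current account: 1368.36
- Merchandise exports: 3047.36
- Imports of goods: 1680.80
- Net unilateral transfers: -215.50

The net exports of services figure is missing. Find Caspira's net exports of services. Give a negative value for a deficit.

-75.99

Current account = goods balance + services balance + net primary income + net secondary income
Sum of the known components = 1444.35
Net exports of services = CA - (known components) = 1368.36 - 1444.35 = -75.99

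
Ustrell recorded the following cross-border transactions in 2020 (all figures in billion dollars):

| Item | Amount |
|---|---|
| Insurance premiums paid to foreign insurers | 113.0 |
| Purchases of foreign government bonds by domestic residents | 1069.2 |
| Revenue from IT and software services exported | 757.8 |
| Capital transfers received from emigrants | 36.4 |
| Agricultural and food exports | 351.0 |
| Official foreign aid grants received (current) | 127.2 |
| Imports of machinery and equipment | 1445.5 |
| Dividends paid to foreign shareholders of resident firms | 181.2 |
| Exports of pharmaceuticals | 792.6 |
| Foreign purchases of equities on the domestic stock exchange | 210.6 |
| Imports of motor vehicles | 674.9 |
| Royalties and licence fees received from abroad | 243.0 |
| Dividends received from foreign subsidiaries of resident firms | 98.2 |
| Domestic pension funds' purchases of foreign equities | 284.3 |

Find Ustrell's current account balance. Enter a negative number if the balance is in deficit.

Goods: 351.0 + 792.6 - 674.9 - 1445.5 = -976.8
Services: -113.0 + 243.0 + 757.8 = 887.8
Primary income: -181.2 + 98.2 = -83.0
Secondary income: 127.2
Current account = (-976.8) + 887.8 + (-83.0) + 127.2 = -44.8
(Excluded from the current account — financial account: purchases of foreign government bonds by domestic residents 1069.2, foreign purchases of equities on the domestic stock exchange 210.6, domestic pension funds' purchases of foreign equities 284.3; capital account: capital transfers received from emigrants 36.4.)

-44.8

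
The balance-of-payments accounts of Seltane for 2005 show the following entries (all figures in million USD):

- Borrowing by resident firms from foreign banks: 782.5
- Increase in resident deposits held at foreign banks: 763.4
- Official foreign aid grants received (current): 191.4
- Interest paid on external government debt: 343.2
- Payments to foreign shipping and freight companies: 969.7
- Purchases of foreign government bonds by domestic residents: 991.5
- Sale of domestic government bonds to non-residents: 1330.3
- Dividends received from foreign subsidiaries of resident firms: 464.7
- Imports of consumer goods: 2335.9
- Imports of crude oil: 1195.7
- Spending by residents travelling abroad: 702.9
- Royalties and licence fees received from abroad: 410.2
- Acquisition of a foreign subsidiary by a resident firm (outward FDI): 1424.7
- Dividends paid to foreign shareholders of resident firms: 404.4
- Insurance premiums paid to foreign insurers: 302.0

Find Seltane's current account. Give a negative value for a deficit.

Goods: -1195.7 - 2335.9 = -3531.6
Services: 410.2 - 969.7 - 702.9 - 302.0 = -1564.4
Primary income: 464.7 - 404.4 - 343.2 = -282.9
Secondary income: 191.4
Current account = (-3531.6) + (-1564.4) + (-282.9) + 191.4 = -5187.5
(Excluded from the current account — financial account: borrowing by resident firms from foreign banks 782.5, increase in resident deposits held at foreign banks 763.4, purchases of foreign government bonds by domestic residents 991.5, sale of domestic government bonds to non-residents 1330.3, acquisition of a foreign subsidiary by a resident firm (outward FDI) 1424.7.)

-5187.5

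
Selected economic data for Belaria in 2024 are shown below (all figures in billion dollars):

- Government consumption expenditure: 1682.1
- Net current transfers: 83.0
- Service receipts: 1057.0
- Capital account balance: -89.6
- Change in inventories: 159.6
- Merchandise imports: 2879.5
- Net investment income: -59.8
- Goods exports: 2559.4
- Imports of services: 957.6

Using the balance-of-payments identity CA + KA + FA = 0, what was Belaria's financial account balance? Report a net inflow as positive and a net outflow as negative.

287.1

Goods balance = 2559.4 - 2879.5 = -320.1
Services balance = 1057.0 - 957.6 = 99.4
Trade balance (goods + services) = -320.1 + 99.4 = -220.7
Net primary income = -59.8
Net secondary income = 83.0
Current account = -220.7 + (-59.8) + 83.0 = -197.5
Financial account = -(-197.5 + (-89.6)) = 287.1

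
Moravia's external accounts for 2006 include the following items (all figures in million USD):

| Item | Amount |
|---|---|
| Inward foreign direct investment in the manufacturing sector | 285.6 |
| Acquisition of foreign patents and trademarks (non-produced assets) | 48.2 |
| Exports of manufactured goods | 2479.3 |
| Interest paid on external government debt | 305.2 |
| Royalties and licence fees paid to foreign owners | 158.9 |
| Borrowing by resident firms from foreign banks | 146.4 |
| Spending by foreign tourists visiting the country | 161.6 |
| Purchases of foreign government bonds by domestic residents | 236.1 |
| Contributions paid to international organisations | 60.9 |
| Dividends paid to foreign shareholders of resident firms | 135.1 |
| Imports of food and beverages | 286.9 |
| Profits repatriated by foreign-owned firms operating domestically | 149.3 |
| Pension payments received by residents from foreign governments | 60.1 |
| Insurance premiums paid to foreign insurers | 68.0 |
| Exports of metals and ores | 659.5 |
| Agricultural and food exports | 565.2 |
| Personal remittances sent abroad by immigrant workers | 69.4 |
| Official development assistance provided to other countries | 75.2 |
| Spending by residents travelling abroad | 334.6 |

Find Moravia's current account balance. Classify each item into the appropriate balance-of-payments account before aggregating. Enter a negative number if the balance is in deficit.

Goods: 2479.3 + 565.2 - 286.9 + 659.5 = 3417.1
Services: 161.6 - 158.9 - 68.0 - 334.6 = -399.9
Primary income: -305.2 - 149.3 - 135.1 = -589.6
Secondary income: -60.9 - 75.2 - 69.4 + 60.1 = -145.4
Current account = 3417.1 + (-399.9) + (-589.6) + (-145.4) = 2282.2
(Excluded from the current account — financial account: inward foreign direct investment in the manufacturing sector 285.6, borrowing by resident firms from foreign banks 146.4, purchases of foreign government bonds by domestic residents 236.1; capital account: acquisition of foreign patents and trademarks (non-produced assets) 48.2.)

2282.2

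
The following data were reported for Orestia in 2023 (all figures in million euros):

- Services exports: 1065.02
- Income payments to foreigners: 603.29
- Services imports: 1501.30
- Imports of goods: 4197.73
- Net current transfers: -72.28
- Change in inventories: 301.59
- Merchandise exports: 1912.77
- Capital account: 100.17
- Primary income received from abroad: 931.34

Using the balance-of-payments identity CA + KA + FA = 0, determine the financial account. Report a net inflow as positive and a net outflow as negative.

Goods balance = 1912.77 - 4197.73 = -2284.96
Services balance = 1065.02 - 1501.30 = -436.28
Trade balance (goods + services) = -2284.96 + (-436.28) = -2721.24
Net primary income = 931.34 - 603.29 = 328.05
Net secondary income = -72.28
Current account = -2721.24 + 328.05 + (-72.28) = -2465.47
Financial account = -(-2465.47 + 100.17) = 2365.30

2365.30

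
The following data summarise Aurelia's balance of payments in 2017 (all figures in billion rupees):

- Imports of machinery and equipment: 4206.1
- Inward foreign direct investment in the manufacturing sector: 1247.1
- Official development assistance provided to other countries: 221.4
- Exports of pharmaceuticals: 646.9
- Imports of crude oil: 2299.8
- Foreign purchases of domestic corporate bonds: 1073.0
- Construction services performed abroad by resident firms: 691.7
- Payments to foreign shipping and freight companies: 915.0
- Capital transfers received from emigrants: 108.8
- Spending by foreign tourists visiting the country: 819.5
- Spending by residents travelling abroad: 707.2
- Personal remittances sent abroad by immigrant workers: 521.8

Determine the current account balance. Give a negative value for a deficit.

-6713.2

Goods: -4206.1 - 2299.8 + 646.9 = -5859.0
Services: -915.0 - 707.2 + 819.5 + 691.7 = -111.0
Secondary income: -521.8 - 221.4 = -743.2
Current account = (-5859.0) + (-111.0) + (-743.2) = -6713.2
(Excluded from the current account — financial account: inward foreign direct investment in the manufacturing sector 1247.1, foreign purchases of domestic corporate bonds 1073.0; capital account: capital transfers received from emigrants 108.8.)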